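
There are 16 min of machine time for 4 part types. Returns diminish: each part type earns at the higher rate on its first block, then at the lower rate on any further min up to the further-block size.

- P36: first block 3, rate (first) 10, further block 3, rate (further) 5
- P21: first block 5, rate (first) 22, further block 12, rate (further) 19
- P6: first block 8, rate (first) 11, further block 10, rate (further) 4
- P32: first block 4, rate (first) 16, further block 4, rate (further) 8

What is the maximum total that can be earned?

319

Order all 8 blocks by rate: P21/tier1 22 > P21/tier2 19 > P32/tier1 16 > P6/tier1 11 > P36/tier1 10 > P32/tier2 8 > P36/tier2 5 > P6/tier2 4.
P21 tier1 at 22: fill all 5 — 11 left.
P21/tier2: +11 of 12 at 19; pool empty.
Total = 22×5 + 19×11 = 319.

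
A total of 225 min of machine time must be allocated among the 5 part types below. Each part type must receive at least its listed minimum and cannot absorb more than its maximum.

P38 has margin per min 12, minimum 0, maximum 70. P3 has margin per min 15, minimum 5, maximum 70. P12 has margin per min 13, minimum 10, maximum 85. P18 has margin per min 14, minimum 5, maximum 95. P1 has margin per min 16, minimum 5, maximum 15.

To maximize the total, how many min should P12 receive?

Meeting every minimum uses 0+5+10+5+5 = 25 min, leaving 200.
Highest margin per min first: P1 16 > P3 15 > P18 14 > P12 13 > P38 12.
P1: +10 to 15 (cap) → 190 left.
P3: +65 to 70 (cap) → 125 left.
P18 takes 90 more to reach its cap of 95 → 35 left.
P12: +35 (room for 75) → 45. Pool exhausted.

45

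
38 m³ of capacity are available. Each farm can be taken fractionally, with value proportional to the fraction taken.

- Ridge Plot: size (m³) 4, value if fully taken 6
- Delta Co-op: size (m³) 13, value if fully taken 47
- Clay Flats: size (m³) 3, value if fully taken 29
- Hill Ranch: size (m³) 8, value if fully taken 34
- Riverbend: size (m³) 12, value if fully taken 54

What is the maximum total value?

167

Best value per unit of size first: Clay Flats 29/3≈9.67, Riverbend 54/12≈4.5, Hill Ranch 34/8≈4.25, Delta Co-op 47/13≈3.62, Ridge Plot 6/4≈1.5.
Take all of Clay Flats (3 m³, value 29) → 35 m³ left.
All 12 m³ of Riverbend fit (value 54) → 23 remain.
All 8 m³ of Hill Ranch fit (value 34) → 15 remain.
Delta Co-op: take in full, 13 m³ for value 47 → 2 left.
2 m³ left: a 2/4 share of Ridge Plot gives 6×2/4 = 3.
Total value = 167.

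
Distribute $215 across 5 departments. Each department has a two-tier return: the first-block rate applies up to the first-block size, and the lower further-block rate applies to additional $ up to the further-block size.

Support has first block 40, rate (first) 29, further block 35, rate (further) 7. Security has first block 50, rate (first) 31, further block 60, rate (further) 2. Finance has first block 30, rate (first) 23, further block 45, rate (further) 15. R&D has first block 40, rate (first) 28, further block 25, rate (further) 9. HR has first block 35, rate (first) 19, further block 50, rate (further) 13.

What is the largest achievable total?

5485

Treat each block as its own option and order by rate: Security/tier1 31 > Support/tier1 29 > R&D/tier1 28 > Finance/tier1 23 > HR/tier1 19 > Finance/tier2 15 > HR/tier2 13 > R&D/tier2 9 > Support/tier2 7 > Security/tier2 2.
Security/tier1 (31): +50 — 165 left.
Fill Support tier1 block (40 at 29) — 125 left.
R&D/tier1 (28): +40 — 85 left.
Fill Finance tier1 block (30 at 23) — 55 left.
Fill HR tier1 block (35 at 19) — 20 left.
Finance/tier2: +20 of 45 at 15; pool empty.
Total = 31×50 + 29×40 + 28×40 + 23×30 + 19×35 + 15×20 = 5485.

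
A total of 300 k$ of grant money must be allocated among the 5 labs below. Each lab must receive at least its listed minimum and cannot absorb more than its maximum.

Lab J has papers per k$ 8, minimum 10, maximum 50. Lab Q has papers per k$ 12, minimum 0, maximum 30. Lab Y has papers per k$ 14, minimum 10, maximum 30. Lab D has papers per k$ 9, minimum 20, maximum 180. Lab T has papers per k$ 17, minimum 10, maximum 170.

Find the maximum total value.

Meeting every minimum uses 10+0+10+20+10 = 50 k$, leaving 250.
Highest papers per k$ first: Lab T 17 > Lab Y 14 > Lab Q 12 > Lab D 9 > Lab J 8.
Lab T takes 160 more to reach its cap of 170 ; 90 left.
Give Lab Y 20 more to hit its cap of 30 ; 70 left.
Lab Q takes 30 more to reach its cap of 30 ; 40 left.
Lab D has room for 160 more but only 40 remain, so it gets 60.
Total = 8×10 + 12×30 + 14×30 + 9×60 + 17×170 = 4290.

4290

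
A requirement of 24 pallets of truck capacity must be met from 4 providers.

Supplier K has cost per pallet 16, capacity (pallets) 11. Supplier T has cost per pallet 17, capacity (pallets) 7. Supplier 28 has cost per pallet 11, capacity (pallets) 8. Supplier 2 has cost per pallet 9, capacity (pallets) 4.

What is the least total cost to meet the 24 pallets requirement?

Cheapest first:
Take 4 from Supplier 2 at 9 ; need 20 more.
Take 8 from Supplier 28 at 11 ; need 12 more.
Supplier K at 16: take all 11 pallets ; 1 still needed.
Supplier T (17): take the remaining 1 ; done.
Cost = 4×9 + 8×11 + 11×16 + 1×17 = 317.

317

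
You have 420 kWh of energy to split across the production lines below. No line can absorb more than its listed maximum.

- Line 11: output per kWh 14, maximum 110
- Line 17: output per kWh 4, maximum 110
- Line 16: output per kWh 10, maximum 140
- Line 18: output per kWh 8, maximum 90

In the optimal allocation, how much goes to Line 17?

80

Rank by output per kWh: Line 11 14 > Line 16 10 > Line 18 8 > Line 17 4.
Give Line 11 110 to hit its cap of 110 — 310 left.
Give Line 16 140 to hit its cap of 140 — 170 left.
Line 18: +90 to 90 (cap) — 80 left.
Line 17 has room for 110 but only 80 remain, so it gets 80.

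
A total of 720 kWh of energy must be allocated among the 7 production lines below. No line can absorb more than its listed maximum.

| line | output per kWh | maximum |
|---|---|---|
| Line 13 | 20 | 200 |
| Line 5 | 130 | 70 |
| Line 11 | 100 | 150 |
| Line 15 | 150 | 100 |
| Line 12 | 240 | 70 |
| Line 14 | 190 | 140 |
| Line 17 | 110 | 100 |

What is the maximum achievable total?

95300

Highest output per kWh first: Line 12 240 > Line 14 190 > Line 15 150 > Line 5 130 > Line 17 110 > Line 11 100 > Line 13 20.
Line 12 takes 70 to reach its cap of 70 ; 650 left.
Line 14 takes 140 to reach its cap of 140 ; 510 left.
Line 15 takes 100 to reach its cap of 100 ; 410 left.
Give Line 5 70 to hit its cap of 70 ; 340 left.
Give Line 17 100 to hit its cap of 100 ; 240 left.
Give Line 11 150 to hit its cap of 150 ; 90 left.
Line 13 has room for 200 but only 90 remain, so it gets 90.
Total = 20×90 + 130×70 + 100×150 + 150×100 + 240×70 + 190×140 + 110×100 = 95300.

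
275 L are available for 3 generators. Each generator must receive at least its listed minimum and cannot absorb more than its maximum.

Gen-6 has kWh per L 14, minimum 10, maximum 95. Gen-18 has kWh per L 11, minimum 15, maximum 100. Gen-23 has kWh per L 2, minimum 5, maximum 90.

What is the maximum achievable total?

Meeting every minimum uses 10+15+5 = 30 L, leaving 245.
Highest kWh per L first: Gen-6 14 > Gen-18 11 > Gen-23 2.
Give Gen-6 85 more to hit its cap of 95 ; 160 left.
Gen-18 takes 85 more to reach its cap of 100 ; 75 left.
Only 75 left; Gen-23 takes them to reach 80.
Total = 14×95 + 11×100 + 2×80 = 2590.

2590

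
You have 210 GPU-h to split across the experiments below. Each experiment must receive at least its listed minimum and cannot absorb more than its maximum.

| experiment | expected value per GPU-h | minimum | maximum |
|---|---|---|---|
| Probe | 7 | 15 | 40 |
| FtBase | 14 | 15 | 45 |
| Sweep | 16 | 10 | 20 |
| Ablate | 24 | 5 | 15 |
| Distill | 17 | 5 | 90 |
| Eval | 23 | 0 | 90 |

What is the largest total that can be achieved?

Meeting every minimum uses 15+15+10+5+5+0 = 50 GPU-h, leaving 160.
Highest expected value per GPU-h first: Ablate 24 > Eval 23 > Distill 17 > Sweep 16 > FtBase 14 > Probe 7.
Ablate: +10 to 15 (cap) → 150 left.
Eval: +90 to 90 (cap) → 60 left.
Distill: +60 (room for 85) → 65. Pool exhausted.
Total = 7×15 + 14×15 + 16×10 + 24×15 + 17×65 + 23×90 = 4010.

4010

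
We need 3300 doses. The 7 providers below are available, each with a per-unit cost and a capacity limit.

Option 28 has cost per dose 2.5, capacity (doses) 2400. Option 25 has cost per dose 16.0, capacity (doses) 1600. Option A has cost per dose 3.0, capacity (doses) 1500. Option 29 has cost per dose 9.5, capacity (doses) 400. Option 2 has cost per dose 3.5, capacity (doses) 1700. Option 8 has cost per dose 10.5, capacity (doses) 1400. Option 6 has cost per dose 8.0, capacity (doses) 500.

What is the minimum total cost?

8700

Use providers in increasing cost order.
Option 28 at 2.5: take all 2400 doses → 900 still needed.
Option A at 3.0: take 900 of its 1500 → requirement met.
Option 2, Option 6, Option 29, Option 8, Option 25: unused.
Cost = 2400×2.5 + 900×3.0 = 8700.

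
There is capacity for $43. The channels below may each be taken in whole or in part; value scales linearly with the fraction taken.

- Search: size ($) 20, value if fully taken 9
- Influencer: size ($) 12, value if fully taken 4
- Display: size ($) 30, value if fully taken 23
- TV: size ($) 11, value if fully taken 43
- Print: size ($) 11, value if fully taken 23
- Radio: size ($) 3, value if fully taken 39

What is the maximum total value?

Sort by value density: Radio 39/3≈13, TV 43/11≈3.91, Print 23/11≈2.09, Display 23/30≈0.767, Search 9/20≈0.45, Influencer 4/12≈0.333.
Take all of Radio (3 $, value 39) ; 40 $ left.
TV: take in full, 11 $ for value 43 ; 29 left.
Print: take in full, 11 $ for value 23 ; 18 left.
Only 18 $ remain; take 18/30 of Display for value 23×18/30 = 13.8.
Total value = 118.8.

118.8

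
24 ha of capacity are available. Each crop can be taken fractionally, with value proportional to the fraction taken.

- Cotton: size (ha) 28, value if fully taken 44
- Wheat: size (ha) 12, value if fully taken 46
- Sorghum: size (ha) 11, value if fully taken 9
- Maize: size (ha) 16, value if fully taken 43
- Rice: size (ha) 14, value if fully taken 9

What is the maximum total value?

Sort by value density: Wheat 46/12≈3.83, Maize 43/16≈2.69, Cotton 44/28≈1.57, Sorghum 9/11≈0.818, Rice 9/14≈0.643.
All 12 ha of Wheat fit (value 46) ; 12 remain.
Only 12 ha remain; take 12/16 of Maize for value 43×12/16 = 32.25.
Total value = 78.25.

78.25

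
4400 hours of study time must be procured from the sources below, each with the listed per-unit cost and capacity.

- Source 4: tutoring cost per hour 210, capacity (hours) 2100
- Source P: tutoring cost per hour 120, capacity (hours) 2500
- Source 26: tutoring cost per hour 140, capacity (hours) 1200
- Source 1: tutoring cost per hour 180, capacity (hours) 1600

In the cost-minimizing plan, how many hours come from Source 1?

700

Fill from the cheapest source first.
Take 2500 from Source P at 120 → need 1900 more.
Source 26 (140): use full 1200 → 700 hours to go.
Take 700 from Source 1 at 180 to finish.
Source 4: unused.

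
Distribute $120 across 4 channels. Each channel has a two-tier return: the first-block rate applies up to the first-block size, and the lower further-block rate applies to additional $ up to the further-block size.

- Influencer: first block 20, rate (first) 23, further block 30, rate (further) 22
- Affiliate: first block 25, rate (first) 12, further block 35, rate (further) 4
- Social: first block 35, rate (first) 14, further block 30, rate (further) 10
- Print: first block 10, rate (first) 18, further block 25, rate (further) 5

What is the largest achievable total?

2090

Treat each block as its own option and order by rate: Influencer/first 23 > Influencer/second 22 > Print/first 18 > Social/first 14 > Affiliate/first 12 > Social/second 10 > Print/second 5 > Affiliate/second 4.
Influencer/first (23): +20 — 100 left.
Fill Influencer second block (30 at 22) — 70 left.
Print/first (18): +10 — 60 left.
Social/first (14): +35 — 25 left.
Affiliate/first (12): +25 — 0 left.
Total = 23×20 + 22×30 + 18×10 + 14×35 + 12×25 = 2090.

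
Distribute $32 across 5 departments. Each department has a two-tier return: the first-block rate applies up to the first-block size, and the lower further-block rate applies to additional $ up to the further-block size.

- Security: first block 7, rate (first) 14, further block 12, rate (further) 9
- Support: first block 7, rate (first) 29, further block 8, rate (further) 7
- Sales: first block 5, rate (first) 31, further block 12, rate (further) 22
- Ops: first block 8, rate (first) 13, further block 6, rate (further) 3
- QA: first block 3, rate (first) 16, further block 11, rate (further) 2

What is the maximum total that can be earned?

Treat each block as its own option and order by rate: Sales/tier1 31 > Support/tier1 29 > Sales/tier2 22 > QA/tier1 16 > Security/tier1 14 > Ops/tier1 13 > Security/tier2 9 > Support/tier2 7 > Ops/tier2 3 > QA/tier2 2.
Sales/tier1 (31): +5 ; 27 left.
Fill Support tier1 block (7 at 29) ; 20 left.
Sales tier2 at 22: fill all 12 ; 8 left.
QA tier1 at 16: fill all 3 ; 5 left.
Security/tier1: +5 of 7 at 14; pool empty.
Total = 31×5 + 29×7 + 22×12 + 16×3 + 14×5 = 740.

740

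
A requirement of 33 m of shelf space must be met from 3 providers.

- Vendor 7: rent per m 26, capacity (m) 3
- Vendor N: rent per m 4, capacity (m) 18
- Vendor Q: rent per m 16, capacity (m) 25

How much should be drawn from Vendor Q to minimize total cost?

15

Use providers in increasing cost order.
Vendor N at 4: take all 18 m ; 15 still needed.
Vendor Q (16): take the remaining 15 ; done.
Vendor 7: unused.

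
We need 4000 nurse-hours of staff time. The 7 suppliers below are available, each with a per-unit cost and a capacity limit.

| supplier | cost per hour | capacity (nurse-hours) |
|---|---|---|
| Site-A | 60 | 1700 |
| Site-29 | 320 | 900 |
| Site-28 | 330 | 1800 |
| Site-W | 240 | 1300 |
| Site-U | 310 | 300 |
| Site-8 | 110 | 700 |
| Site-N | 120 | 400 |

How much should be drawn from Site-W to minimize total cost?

Fill from the cheapest supplier first.
Site-A at 60: take all 1700 nurse-hours ; 2300 still needed.
Site-8 at 110: take all 700 nurse-hours ; 1600 still needed.
Site-N (120): use full 400 ; 1200 nurse-hours to go.
Site-W (240): take the remaining 1200 ; done.
Site-U, Site-29, Site-28: unused.

1200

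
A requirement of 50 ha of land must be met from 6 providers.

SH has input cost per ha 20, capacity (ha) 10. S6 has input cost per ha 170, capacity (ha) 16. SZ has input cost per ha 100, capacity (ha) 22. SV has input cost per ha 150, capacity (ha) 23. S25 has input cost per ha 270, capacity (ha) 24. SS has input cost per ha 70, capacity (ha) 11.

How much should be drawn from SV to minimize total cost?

7

Fill from the cheapest provider first.
Take 10 from SH at 20 → need 40 more.
SS (70): use full 11 → 29 ha to go.
Take 22 from SZ at 100 → need 7 more.
SV at 150: take 7 of its 23 → requirement met.
S6, S25: unused.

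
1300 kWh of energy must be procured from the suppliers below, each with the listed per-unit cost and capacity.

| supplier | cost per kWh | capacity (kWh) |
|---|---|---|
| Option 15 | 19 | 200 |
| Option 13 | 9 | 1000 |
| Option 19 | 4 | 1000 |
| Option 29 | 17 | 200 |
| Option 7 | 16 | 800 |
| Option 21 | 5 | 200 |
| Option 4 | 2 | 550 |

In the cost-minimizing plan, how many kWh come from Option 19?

750

Fill from the cheapest supplier first.
Option 4 at 2: take all 550 kWh ; 750 still needed.
Option 19 (4): take the remaining 750 ; done.
Option 21, Option 13, Option 7, Option 29, Option 15: unused.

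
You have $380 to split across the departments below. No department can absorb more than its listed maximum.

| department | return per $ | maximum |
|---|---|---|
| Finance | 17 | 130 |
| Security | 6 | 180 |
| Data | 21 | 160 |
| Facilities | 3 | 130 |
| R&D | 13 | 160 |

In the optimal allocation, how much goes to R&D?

Rank by return per $: Data 21 > Finance 17 > R&D 13 > Security 6 > Facilities 3.
Data takes 160 to reach its cap of 160 — 220 left.
Give Finance 130 to hit its cap of 130 — 90 left.
Only 90 left; R&D takes them to reach 90.

90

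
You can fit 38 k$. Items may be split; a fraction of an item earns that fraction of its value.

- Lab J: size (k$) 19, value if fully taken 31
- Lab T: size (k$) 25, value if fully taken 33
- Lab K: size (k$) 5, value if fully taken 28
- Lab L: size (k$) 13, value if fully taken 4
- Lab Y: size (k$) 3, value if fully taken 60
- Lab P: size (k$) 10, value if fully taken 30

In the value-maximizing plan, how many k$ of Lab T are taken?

Sort by value density: Lab Y 60/3≈20, Lab K 28/5≈5.6, Lab P 30/10≈3, Lab J 31/19≈1.63, Lab T 33/25≈1.32, Lab L 4/13≈0.308.
Take all of Lab Y (3 k$, value 60) → 35 k$ left.
Lab K: take in full, 5 k$ for value 28 → 30 left.
Lab P: take in full, 10 k$ for value 30 → 20 left.
Take all of Lab J (19 k$, value 31) → 1 k$ left.
1 k$ left: a 1/25 share of Lab T gives 33×1/25 = 1.32.

1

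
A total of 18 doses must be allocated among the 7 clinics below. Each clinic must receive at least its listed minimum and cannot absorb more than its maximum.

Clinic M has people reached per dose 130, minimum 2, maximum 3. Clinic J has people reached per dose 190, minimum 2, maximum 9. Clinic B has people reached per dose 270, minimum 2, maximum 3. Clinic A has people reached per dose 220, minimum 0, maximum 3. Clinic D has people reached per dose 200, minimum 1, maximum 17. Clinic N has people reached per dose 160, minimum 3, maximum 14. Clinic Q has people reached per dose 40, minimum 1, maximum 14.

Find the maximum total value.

Meeting every minimum uses 2+2+2+0+1+3+1 = 11 doses, leaving 7.
Rank by people reached per dose: Clinic B 270 > Clinic A 220 > Clinic D 200 > Clinic J 190 > Clinic N 160 > Clinic M 130 > Clinic Q 40.
Give Clinic B 1 more to hit its cap of 3 ; 6 left.
Clinic A takes 3 more to reach its cap of 3 ; 3 left.
Clinic D: +3 (room for 16) → 4. Pool exhausted.
Total = 130×2 + 190×2 + 270×3 + 220×3 + 200×4 + 160×3 + 40×1 = 3430.

3430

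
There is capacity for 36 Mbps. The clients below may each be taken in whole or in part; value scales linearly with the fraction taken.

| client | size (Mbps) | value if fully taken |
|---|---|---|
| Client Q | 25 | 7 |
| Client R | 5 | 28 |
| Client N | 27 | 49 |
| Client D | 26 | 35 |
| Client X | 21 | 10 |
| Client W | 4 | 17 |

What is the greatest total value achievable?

94

Best value per unit of size first: Client R 28/5≈5.6, Client W 17/4≈4.25, Client N 49/27≈1.81, Client D 35/26≈1.35, Client X 10/21≈0.476, Client Q 7/25≈0.28.
All 5 Mbps of Client R fit (value 28) ; 31 remain.
All 4 Mbps of Client W fit (value 17) ; 27 remain.
Client N: take in full, 27 Mbps for value 49 ; 0 left.
Total value = 94.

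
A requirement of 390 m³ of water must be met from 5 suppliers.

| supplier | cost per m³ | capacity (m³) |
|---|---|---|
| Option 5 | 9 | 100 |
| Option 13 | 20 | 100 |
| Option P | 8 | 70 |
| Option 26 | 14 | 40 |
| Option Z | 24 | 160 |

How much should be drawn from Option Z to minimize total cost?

80

Cheapest first:
Option P at 8: take all 70 m³ — 320 still needed.
Option 5 at 9: take all 100 m³ — 220 still needed.
Option 26 at 14: take all 40 m³ — 180 still needed.
Take 100 from Option 13 at 20 — need 80 more.
Take 80 from Option Z at 24 to finish.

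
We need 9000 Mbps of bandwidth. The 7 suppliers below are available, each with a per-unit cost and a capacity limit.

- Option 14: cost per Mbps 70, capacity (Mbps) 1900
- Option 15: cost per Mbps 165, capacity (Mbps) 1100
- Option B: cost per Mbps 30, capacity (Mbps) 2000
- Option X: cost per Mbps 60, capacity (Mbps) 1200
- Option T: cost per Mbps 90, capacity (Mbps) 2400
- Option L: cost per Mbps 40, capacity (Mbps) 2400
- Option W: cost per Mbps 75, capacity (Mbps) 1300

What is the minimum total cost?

Fill from the cheapest supplier first.
Take 2000 from Option B at 30 ; need 7000 more.
Take 2400 from Option L at 40 ; need 4600 more.
Option X (60): use full 1200 ; 3400 Mbps to go.
Option 14 at 70: take all 1900 Mbps ; 1500 still needed.
Option W (75): use full 1300 ; 200 Mbps to go.
Option T (90): take the remaining 200 ; done.
Option 15: unused.
Cost = 2000×30 + 2400×40 + 1200×60 + 1900×70 + 1300×75 + 200×90 = 476500.

476500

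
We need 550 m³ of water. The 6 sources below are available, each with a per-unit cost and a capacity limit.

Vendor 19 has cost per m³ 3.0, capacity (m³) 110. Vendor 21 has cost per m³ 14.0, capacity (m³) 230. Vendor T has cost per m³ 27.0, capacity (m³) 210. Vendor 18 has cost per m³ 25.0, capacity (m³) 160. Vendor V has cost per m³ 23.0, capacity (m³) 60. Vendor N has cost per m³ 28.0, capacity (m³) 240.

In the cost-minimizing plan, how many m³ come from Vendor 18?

150

Use sources in increasing cost order.
Vendor 19 (3.0): use full 110 → 440 m³ to go.
Take 230 from Vendor 21 at 14.0 → need 210 more.
Vendor V (23.0): use full 60 → 150 m³ to go.
Vendor 18 (25.0): take the remaining 150 → done.
Vendor T, Vendor N: unused.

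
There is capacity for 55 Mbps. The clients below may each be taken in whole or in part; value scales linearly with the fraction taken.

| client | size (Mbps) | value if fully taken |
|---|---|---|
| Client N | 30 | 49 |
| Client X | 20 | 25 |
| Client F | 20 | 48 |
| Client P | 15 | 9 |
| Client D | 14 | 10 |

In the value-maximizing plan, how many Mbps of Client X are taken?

5

Sort by value density: Client F 48/20≈2.4, Client N 49/30≈1.63, Client X 25/20≈1.25, Client D 10/14≈0.714, Client P 9/15≈0.6.
All 20 Mbps of Client F fit (value 48) ; 35 remain.
Client N: take in full, 30 Mbps for value 49 ; 5 left.
Only 5 Mbps remain; take 5/20 of Client X for value 25×5/20 = 6.25.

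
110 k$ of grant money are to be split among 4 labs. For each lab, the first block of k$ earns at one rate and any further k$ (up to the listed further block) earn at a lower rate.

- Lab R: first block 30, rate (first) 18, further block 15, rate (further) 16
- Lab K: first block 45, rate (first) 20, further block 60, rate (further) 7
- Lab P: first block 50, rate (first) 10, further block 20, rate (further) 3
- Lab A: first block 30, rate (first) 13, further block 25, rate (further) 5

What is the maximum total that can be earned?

1940

Rank every tier by rate: Lab K/T1 20 > Lab R/T1 18 > Lab R/T2 16 > Lab A/T1 13 > Lab P/T1 10 > Lab K/T2 7 > Lab A/T2 5 > Lab P/T2 3.
Lab K T1 at 20: fill all 45 — 65 left.
Lab R T1 at 18: fill all 30 — 35 left.
Fill Lab R T2 block (15 at 16) — 20 left.
Lab A/T1: +20 of 30 at 13; pool empty.
Total = 20×45 + 18×30 + 16×15 + 13×20 = 1940.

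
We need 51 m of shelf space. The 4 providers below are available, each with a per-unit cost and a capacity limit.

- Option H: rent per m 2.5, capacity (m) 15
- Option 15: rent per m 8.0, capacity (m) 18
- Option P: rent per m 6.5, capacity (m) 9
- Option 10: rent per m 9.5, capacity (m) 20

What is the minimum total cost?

Fill from the cheapest provider first.
Option H (2.5): use full 15 ; 36 m to go.
Option P (6.5): use full 9 ; 27 m to go.
Take 18 from Option 15 at 8.0 ; need 9 more.
Option 10 at 9.5: take 9 of its 20 ; requirement met.
Cost = 15×2.5 + 9×6.5 + 18×8.0 + 9×9.5 = 325.5.

325.5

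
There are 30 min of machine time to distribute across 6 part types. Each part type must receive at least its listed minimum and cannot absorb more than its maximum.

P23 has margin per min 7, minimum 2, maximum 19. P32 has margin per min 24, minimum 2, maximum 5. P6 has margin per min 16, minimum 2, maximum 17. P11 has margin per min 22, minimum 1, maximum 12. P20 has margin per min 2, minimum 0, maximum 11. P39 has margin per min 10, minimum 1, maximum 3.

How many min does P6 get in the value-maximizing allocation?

Meeting every minimum uses 2+2+2+1+0+1 = 8 min, leaving 22.
Highest margin per min first: P32 24 > P11 22 > P6 16 > P39 10 > P23 7 > P20 2.
P32 takes 3 more to reach its cap of 5 — 19 left.
Give P11 11 more to hit its cap of 12 — 8 left.
P6: +8 (room for 15) → 10. Pool exhausted.

10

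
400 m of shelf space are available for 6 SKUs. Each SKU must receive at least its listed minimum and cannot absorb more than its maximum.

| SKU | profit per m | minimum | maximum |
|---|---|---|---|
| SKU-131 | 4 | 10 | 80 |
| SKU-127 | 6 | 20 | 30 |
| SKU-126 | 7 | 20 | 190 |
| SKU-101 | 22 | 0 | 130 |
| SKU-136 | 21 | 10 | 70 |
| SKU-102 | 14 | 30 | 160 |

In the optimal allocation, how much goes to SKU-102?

Meeting every minimum uses 10+20+20+0+10+30 = 90 m, leaving 310.
Rank by profit per m: SKU-101 22 > SKU-136 21 > SKU-102 14 > SKU-126 7 > SKU-127 6 > SKU-131 4.
Give SKU-101 130 more to hit its cap of 130 — 180 left.
SKU-136 takes 60 more to reach its cap of 70 — 120 left.
SKU-102 has room for 130 more but only 120 remain, so it gets 150.

150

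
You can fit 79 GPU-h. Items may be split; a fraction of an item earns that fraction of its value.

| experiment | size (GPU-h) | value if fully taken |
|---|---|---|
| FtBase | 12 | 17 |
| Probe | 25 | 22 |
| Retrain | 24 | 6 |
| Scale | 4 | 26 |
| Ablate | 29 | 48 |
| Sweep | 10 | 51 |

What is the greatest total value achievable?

Sort by value density: Scale 26/4≈6.5, Sweep 51/10≈5.1, Ablate 48/29≈1.66, FtBase 17/12≈1.42, Probe 22/25≈0.88, Retrain 6/24≈0.25.
All 4 GPU-h of Scale fit (value 26) ; 75 remain.
All 10 GPU-h of Sweep fit (value 51) ; 65 remain.
All 29 GPU-h of Ablate fit (value 48) ; 36 remain.
FtBase: take in full, 12 GPU-h for value 17 ; 24 left.
Only 24 GPU-h remain; take 24/25 of Probe for value 22×24/25 = 21.12.
Total value = 163.12.

163.12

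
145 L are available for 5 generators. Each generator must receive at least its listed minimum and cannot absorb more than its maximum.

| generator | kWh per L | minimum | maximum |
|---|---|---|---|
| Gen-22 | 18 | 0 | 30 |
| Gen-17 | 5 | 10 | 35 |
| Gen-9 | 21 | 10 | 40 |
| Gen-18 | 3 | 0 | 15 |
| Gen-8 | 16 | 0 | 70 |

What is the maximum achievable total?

Meeting every minimum uses 0+10+10+0+0 = 20 L, leaving 125.
Rank by kWh per L: Gen-9 21 > Gen-22 18 > Gen-8 16 > Gen-17 5 > Gen-18 3.
Gen-9: +30 to 40 (cap) → 95 left.
Give Gen-22 30 more to hit its cap of 30 → 65 left.
Gen-8 has room for 70 more but only 65 remain, so it gets 65.
Total = 18×30 + 5×10 + 21×40 + 16×65 = 2470.

2470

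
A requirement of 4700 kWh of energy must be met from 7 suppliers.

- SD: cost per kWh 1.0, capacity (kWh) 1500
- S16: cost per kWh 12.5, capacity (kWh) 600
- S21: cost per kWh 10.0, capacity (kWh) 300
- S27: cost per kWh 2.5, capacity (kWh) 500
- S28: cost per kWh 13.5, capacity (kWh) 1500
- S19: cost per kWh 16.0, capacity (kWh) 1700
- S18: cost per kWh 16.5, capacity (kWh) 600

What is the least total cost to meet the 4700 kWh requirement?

38300

Fill from the cheapest supplier first.
SD at 1.0: take all 1500 kWh — 3200 still needed.
S27 (2.5): use full 500 — 2700 kWh to go.
S21 (10.0): use full 300 — 2400 kWh to go.
S16 (12.5): use full 600 — 1800 kWh to go.
Take 1500 from S28 at 13.5 — need 300 more.
S19 (16.0): take the remaining 300 — done.
S18: unused.
Cost = 1500×1.0 + 500×2.5 + 300×10.0 + 600×12.5 + 1500×13.5 + 300×16.0 = 38300.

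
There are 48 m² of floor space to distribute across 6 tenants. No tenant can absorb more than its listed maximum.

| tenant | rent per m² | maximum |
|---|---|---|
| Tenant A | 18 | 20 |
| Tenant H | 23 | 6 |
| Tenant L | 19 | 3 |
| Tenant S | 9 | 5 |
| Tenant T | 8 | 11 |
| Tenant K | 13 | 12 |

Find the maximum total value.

772

Highest rent per m² first: Tenant H 23 > Tenant L 19 > Tenant A 18 > Tenant K 13 > Tenant S 9 > Tenant T 8.
Tenant H takes 6 to reach its cap of 6 → 42 left.
Tenant L: +3 to 3 (cap) → 39 left.
Tenant A: +20 to 20 (cap) → 19 left.
Give Tenant K 12 to hit its cap of 12 → 7 left.
Tenant S: +5 to 5 (cap) → 2 left.
Tenant T: +2 (room for 11) → 2. Pool exhausted.
Total = 18×20 + 23×6 + 19×3 + 9×5 + 8×2 + 13×12 = 772.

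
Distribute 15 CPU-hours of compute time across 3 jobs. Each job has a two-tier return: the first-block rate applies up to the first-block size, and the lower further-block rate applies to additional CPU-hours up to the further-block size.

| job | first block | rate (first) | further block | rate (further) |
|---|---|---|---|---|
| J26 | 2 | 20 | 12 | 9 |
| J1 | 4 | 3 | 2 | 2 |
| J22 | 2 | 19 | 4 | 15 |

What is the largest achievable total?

201

Treat each block as its own option and order by rate: J26/first 20 > J22/first 19 > J22/second 15 > J26/second 9 > J1/first 3 > J1/second 2.
Fill J26 first block (2 at 20) ; 13 left.
J22 first at 19: fill all 2 ; 11 left.
Fill J22 second block (4 at 15) ; 7 left.
J26/second: +7 of 12 at 9; pool empty.
Total = 20×2 + 19×2 + 15×4 + 9×7 = 201.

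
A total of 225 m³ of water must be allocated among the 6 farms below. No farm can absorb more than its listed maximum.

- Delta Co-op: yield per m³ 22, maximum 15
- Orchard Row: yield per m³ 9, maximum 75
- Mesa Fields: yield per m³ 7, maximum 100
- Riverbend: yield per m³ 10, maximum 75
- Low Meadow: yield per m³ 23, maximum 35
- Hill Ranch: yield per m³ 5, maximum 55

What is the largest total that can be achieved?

2735

Order the farms by yield per m³: Low Meadow 23 > Delta Co-op 22 > Riverbend 10 > Orchard Row 9 > Mesa Fields 7 > Hill Ranch 5.
Low Meadow: +35 to 35 (cap) ; 190 left.
Delta Co-op: +15 to 15 (cap) ; 175 left.
Riverbend takes 75 to reach its cap of 75 ; 100 left.
Give Orchard Row 75 to hit its cap of 75 ; 25 left.
Mesa Fields: +25 (room for 100) → 25. Pool exhausted.
Total = 22×15 + 9×75 + 7×25 + 10×75 + 23×35 = 2735.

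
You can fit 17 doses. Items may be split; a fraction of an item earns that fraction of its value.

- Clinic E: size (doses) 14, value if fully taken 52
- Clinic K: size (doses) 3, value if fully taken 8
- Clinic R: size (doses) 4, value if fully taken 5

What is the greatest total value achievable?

Rank by value-to-size ratio: Clinic E 52/14≈3.71, Clinic K 8/3≈2.67, Clinic R 5/4≈1.25.
Clinic E: take in full, 14 doses for value 52 — 3 left.
Take all of Clinic K (3 doses, value 8) — 0 doses left.
Total value = 60.

60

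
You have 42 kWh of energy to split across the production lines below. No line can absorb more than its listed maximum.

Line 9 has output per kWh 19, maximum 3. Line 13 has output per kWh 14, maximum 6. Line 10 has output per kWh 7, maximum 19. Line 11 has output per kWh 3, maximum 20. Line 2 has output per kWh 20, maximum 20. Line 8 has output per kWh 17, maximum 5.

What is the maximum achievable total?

682

Rank by output per kWh: Line 2 20 > Line 9 19 > Line 8 17 > Line 13 14 > Line 10 7 > Line 11 3.
Line 2 takes 20 to reach its cap of 20 ; 22 left.
Give Line 9 3 to hit its cap of 3 ; 19 left.
Line 8: +5 to 5 (cap) ; 14 left.
Give Line 13 6 to hit its cap of 6 ; 8 left.
Line 10 has room for 19 but only 8 remain, so it gets 8.
Total = 19×3 + 14×6 + 7×8 + 20×20 + 17×5 = 682.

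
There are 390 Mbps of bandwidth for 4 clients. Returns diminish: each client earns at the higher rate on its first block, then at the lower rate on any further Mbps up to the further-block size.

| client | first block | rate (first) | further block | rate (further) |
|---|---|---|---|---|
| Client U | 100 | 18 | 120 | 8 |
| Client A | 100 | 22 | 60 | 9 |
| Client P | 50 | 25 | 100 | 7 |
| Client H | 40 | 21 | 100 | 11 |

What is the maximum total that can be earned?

7190

Treat each block as its own option and order by rate: Client P/tier1 25 > Client A/tier1 22 > Client H/tier1 21 > Client U/tier1 18 > Client H/tier2 11 > Client A/tier2 9 > Client U/tier2 8 > Client P/tier2 7.
Client P/tier1 (25): +50 → 340 left.
Fill Client A tier1 block (100 at 22) → 240 left.
Client H tier1 at 21: fill all 40 → 200 left.
Client U tier1 at 18: fill all 100 → 100 left.
Fill Client H tier2 block (100 at 11) → 0 left.
Total = 25×50 + 22×100 + 21×40 + 18×100 + 11×100 = 7190.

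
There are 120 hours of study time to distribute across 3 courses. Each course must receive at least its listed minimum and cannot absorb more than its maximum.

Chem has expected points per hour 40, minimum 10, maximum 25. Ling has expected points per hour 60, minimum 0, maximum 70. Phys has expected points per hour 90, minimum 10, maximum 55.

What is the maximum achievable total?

8650

Meeting every minimum uses 10+0+10 = 20 hours, leaving 100.
Rank by expected points per hour: Phys 90 > Ling 60 > Chem 40.
Phys takes 45 more to reach its cap of 55 → 55 left.
Ling has room for 70 more but only 55 remain, so it gets 55.
Total = 40×10 + 60×55 + 90×55 = 8650.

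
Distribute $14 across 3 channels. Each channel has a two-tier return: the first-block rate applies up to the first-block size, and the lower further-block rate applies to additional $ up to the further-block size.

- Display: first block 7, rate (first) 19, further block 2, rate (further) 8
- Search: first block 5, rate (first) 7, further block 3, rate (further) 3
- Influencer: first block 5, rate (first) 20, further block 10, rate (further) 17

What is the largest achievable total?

Treat each block as its own option and order by rate: Influencer/first 20 > Display/first 19 > Influencer/second 17 > Display/second 8 > Search/first 7 > Search/second 3.
Influencer/first (20): +5 — 9 left.
Display first at 19: fill all 7 — 2 left.
Influencer second at 17: only 2 left, fill 2.
Total = 20×5 + 19×7 + 17×2 = 267.

267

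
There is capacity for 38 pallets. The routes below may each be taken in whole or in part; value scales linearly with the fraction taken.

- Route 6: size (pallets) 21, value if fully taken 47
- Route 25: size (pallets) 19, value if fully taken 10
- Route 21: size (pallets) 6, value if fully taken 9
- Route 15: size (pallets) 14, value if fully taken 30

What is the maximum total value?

81.5

Sort by value density: Route 6 47/21≈2.24, Route 15 30/14≈2.14, Route 21 9/6≈1.5, Route 25 10/19≈0.526.
Route 6: take in full, 21 pallets for value 47 → 17 left.
Route 15: take in full, 14 pallets for value 30 → 3 left.
Fill the last 3 pallets with part of Route 21: 3/6 of it earns 4.5.
Total value = 81.5.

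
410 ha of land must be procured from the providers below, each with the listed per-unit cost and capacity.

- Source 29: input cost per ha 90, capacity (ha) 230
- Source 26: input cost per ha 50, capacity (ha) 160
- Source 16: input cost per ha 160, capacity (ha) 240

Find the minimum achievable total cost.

Fill from the cheapest provider first.
Source 26 at 50: take all 160 ha — 250 still needed.
Source 29 at 90: take all 230 ha — 20 still needed.
Source 16 at 160: take 20 of its 240 — requirement met.
Cost = 160×50 + 230×90 + 20×160 = 31900.

31900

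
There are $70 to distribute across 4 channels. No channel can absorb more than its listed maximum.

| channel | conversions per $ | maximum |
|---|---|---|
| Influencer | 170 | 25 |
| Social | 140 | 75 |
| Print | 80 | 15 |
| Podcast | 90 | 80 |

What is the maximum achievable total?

Highest conversions per $ first: Influencer 170 > Social 140 > Podcast 90 > Print 80.
Give Influencer 25 to hit its cap of 25 ; 45 left.
Only 45 left; Social takes them to reach 45.
Total = 170×25 + 140×45 = 10550.

10550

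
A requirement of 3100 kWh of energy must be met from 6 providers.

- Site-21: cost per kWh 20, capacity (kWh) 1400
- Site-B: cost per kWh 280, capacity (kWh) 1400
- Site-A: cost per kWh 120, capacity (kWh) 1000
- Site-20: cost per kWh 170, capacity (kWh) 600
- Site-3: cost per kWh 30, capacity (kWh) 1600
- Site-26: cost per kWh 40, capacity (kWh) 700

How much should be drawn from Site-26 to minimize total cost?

Fill from the cheapest provider first.
Site-21 at 20: take all 1400 kWh → 1700 still needed.
Site-3 (30): use full 1600 → 100 kWh to go.
Site-26 at 40: take 100 of its 700 → requirement met.
Site-A, Site-20, Site-B: unused.

100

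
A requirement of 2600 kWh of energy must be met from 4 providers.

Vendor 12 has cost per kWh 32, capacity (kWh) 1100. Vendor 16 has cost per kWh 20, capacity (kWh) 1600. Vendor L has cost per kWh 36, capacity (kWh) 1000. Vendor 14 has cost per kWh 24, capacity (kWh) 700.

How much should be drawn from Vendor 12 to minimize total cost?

Use providers in increasing cost order.
Vendor 16 at 20: take all 1600 kWh — 1000 still needed.
Vendor 14 (24): use full 700 — 300 kWh to go.
Take 300 from Vendor 12 at 32 to finish.
Vendor L: unused.

300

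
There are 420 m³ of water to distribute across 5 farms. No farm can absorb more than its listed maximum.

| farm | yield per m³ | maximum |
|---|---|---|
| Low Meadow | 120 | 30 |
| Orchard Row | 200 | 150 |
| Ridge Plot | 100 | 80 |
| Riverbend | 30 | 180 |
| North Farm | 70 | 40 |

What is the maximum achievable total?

Order the farms by yield per m³: Orchard Row 200 > Low Meadow 120 > Ridge Plot 100 > North Farm 70 > Riverbend 30.
Orchard Row takes 150 to reach its cap of 150 — 270 left.
Low Meadow: +30 to 30 (cap) — 240 left.
Ridge Plot takes 80 to reach its cap of 80 — 160 left.
North Farm takes 40 to reach its cap of 40 — 120 left.
Riverbend has room for 180 but only 120 remain, so it gets 120.
Total = 120×30 + 200×150 + 100×80 + 30×120 + 70×40 = 48000.

48000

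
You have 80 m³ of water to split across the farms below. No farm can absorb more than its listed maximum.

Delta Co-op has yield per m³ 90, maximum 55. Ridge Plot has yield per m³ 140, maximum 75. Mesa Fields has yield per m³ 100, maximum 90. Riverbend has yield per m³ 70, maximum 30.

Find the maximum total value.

11000

Order the farms by yield per m³: Ridge Plot 140 > Mesa Fields 100 > Delta Co-op 90 > Riverbend 70.
Ridge Plot: +75 to 75 (cap) — 5 left.
Only 5 left; Mesa Fields takes them to reach 5.
Total = 140×75 + 100×5 = 11000.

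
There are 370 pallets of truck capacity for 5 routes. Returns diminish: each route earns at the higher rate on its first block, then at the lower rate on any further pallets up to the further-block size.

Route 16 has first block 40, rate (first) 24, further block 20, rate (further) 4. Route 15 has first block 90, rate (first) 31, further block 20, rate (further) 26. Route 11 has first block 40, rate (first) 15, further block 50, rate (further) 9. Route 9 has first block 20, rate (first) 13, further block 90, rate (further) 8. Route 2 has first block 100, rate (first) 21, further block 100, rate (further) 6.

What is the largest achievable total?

7760

Treat each block as its own option and order by rate: Route 15/first 31 > Route 15/second 26 > Route 16/first 24 > Route 2/first 21 > Route 11/first 15 > Route 9/first 13 > Route 11/second 9 > Route 9/second 8 > Route 2/second 6 > Route 16/second 4.
Route 15 first at 31: fill all 90 ; 280 left.
Route 15/second (26): +20 ; 260 left.
Route 16/first (24): +40 ; 220 left.
Route 2 first at 21: fill all 100 ; 120 left.
Route 11 first at 15: fill all 40 ; 80 left.
Fill Route 9 first block (20 at 13) ; 60 left.
Route 11 second at 9: fill all 50 ; 10 left.
10 remain; put them into Route 9 second at 8.
Total = 31×90 + 26×20 + 24×40 + 21×100 + 15×40 + 13×20 + 9×50 + 8×10 = 7760.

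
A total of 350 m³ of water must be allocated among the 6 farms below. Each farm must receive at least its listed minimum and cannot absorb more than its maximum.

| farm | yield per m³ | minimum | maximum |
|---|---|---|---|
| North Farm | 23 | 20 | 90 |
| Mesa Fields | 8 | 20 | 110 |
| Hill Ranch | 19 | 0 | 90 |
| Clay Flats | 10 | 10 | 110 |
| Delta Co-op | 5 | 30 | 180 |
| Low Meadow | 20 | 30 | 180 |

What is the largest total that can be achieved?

Meeting every minimum uses 20+20+0+10+30+30 = 110 m³, leaving 240.
Order the farms by yield per m³: North Farm 23 > Low Meadow 20 > Hill Ranch 19 > Clay Flats 10 > Mesa Fields 8 > Delta Co-op 5.
North Farm takes 70 more to reach its cap of 90 → 170 left.
Low Meadow: +150 to 180 (cap) → 20 left.
Hill Ranch has room for 90 more but only 20 remain, so it gets 20.
Total = 23×90 + 8×20 + 19×20 + 10×10 + 5×30 + 20×180 = 6460.

6460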